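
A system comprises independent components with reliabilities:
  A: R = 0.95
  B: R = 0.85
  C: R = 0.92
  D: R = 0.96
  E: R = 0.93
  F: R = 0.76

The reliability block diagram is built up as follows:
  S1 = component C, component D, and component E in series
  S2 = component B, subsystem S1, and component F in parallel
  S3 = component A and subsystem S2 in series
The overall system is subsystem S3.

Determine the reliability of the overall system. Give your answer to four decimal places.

0.9439

Series (C, D, and E): 0.920000 × 0.960000 × 0.930000 = 0.821376
Parallel (B, [0.821376], and F): 1 − (1 − 0.850000)(1 − 0.821376)(1 − 0.760000) = 0.993570
Series (A and [0.993570]): 0.950000 × 0.993570 = 0.9439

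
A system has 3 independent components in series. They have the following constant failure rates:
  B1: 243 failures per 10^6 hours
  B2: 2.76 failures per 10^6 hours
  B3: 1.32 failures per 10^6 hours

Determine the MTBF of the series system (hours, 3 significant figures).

4050

Series of exponential components: λ_sys = Σ λ_i
λ_sys = 0.000243 + 0.00000276 + 0.00000132 = 2.4708e-04 /h
MTBF = 1 / λ_sys = 4050 h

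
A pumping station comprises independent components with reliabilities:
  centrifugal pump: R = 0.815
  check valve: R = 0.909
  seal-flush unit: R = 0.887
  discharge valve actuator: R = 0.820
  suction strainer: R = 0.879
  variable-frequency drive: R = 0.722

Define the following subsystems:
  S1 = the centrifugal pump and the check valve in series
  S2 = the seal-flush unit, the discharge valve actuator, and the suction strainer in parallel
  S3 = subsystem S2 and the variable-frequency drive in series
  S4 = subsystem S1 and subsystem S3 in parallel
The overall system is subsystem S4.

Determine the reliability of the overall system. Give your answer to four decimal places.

Series (centrifugal pump and check valve): 0.815000 × 0.909000 = 0.740835
Parallel (seal-flush unit, discharge valve actuator, and suction strainer): 1 − (1 − 0.887000)(1 − 0.820000)(1 − 0.879000) = 0.997539
Series ([0.997539] and variable-frequency drive): 0.997539 × 0.722000 = 0.720223
Parallel ([0.740835] and [0.720223]): 1 − (1 − 0.740835)(1 − 0.720223) = 0.9275

0.9275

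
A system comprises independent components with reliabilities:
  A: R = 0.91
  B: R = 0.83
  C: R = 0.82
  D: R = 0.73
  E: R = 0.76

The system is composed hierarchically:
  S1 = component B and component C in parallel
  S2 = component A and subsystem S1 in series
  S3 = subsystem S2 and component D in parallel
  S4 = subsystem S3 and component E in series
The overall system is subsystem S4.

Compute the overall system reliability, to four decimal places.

0.7358

Parallel (B and C): 1 − (1 − 0.830000)(1 − 0.820000) = 0.969400
Series (A and [0.969400]): 0.910000 × 0.969400 = 0.882154
Parallel ([0.882154] and D): 1 − (1 − 0.882154)(1 − 0.730000) = 0.968182
Series ([0.968182] and E): 0.968182 × 0.760000 = 0.7358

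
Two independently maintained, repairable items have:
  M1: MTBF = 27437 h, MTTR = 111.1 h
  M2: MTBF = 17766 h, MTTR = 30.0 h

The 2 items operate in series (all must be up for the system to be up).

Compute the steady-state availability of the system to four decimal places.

A(M1) = MTBF/(MTBF+MTTR) = 27437/(27437+111.1) = 0.995967
A(M2) = MTBF/(MTBF+MTTR) = 17766/(17766+30.0) = 0.998314
Series availability: 0.995967 × 0.998314 = 0.9943

0.9943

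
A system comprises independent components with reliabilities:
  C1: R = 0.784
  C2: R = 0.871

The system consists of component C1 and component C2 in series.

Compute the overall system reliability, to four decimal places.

Series (C1 and C2): 0.784000 × 0.871000 = 0.6829

0.6829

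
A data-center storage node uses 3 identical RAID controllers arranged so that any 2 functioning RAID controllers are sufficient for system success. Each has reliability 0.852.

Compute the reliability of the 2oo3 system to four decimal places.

R = Σ_{i=2}^{3} C(3,i) p^i (1−p)^{3−i} with p = 0.852
C(3,2)·0.852^2·0.148^1 = 0.322301
C(3,3)·0.852^3·0.148^0 = 0.618470
Sum = 0.9408

0.9408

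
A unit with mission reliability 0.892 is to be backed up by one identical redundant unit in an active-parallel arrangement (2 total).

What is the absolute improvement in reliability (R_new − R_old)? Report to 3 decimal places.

R_before = 0.892
R_after = 1 − (1 − 0.892)^2 = 0.988
ΔR = 0.988 − 0.892 = 0.096

0.096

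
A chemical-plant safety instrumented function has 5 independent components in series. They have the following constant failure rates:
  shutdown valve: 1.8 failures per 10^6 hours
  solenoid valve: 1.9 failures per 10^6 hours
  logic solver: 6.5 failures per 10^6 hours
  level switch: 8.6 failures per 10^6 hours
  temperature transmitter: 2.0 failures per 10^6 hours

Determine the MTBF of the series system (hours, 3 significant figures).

Series of exponential components: λ_sys = Σ λ_i
λ_sys = 0.0000018 + 0.0000019 + 0.0000065 + 0.0000086 + 0.0000020 = 2.0800e-05 /h
MTBF = 1 / λ_sys = 48100 h

48100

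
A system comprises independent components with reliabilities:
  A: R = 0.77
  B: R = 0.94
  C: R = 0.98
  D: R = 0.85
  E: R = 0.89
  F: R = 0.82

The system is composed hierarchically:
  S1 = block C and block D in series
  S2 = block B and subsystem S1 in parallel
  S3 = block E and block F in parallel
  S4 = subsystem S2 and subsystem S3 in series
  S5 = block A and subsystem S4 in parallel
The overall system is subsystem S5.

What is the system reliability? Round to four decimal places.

0.9932

Series (C and D): 0.980000 × 0.850000 = 0.833000
Parallel (B and [0.833000]): 1 − (1 − 0.940000)(1 − 0.833000) = 0.989980
Parallel (E and F): 1 − (1 − 0.890000)(1 − 0.820000) = 0.980200
Series ([0.989980] and [0.980200]): 0.989980 × 0.980200 = 0.970378
Parallel (A and [0.970378]): 1 − (1 − 0.770000)(1 − 0.970378) = 0.9932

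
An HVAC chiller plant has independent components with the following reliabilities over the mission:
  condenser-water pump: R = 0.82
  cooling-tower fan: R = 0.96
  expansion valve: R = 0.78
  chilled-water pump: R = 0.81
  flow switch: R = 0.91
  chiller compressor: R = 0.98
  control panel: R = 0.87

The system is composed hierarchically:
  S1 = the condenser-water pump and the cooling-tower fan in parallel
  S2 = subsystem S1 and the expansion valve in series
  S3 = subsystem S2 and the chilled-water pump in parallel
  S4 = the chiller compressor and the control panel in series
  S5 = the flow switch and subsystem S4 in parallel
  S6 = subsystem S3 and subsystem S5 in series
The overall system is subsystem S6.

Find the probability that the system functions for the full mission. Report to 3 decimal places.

Parallel (condenser-water pump and cooling-tower fan): 1 − (1 − 0.82000)(1 − 0.96000) = 0.99280
Series ([0.99280] and expansion valve): 0.99280 × 0.78000 = 0.77438
Parallel ([0.77438] and chilled-water pump): 1 − (1 − 0.77438)(1 − 0.81000) = 0.95713
Series (chiller compressor and control panel): 0.98000 × 0.87000 = 0.85260
Parallel (flow switch and [0.85260]): 1 − (1 − 0.91000)(1 − 0.85260) = 0.98673
Series ([0.95713] and [0.98673]): 0.95713 × 0.98673 = 0.944

0.944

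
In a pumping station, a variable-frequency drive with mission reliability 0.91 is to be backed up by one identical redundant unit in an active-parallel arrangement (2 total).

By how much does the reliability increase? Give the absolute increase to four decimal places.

R_before = 0.91
R_after = 1 − (1 − 0.91)^2 = 0.9919
ΔR = 0.9919 − 0.91 = 0.0819

0.0819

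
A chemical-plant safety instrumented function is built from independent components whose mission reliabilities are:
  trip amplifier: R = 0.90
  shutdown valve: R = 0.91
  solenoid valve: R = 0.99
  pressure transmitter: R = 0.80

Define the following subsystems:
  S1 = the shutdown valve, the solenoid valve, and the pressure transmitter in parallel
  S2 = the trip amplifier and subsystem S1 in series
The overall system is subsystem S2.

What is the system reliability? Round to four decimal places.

Parallel (shutdown valve, solenoid valve, and pressure transmitter): 1 − (1 − 0.910000)(1 − 0.990000)(1 − 0.800000) = 0.999820
Series (trip amplifier and [0.999820]): 0.900000 × 0.999820 = 0.8998

0.8998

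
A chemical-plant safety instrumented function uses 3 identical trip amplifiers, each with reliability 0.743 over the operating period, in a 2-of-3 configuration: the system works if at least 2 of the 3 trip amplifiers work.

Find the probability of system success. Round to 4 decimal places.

0.8358

R = Σ_{i=2}^{3} C(3,i) p^i (1−p)^{3−i} with p = 0.743
C(3,2)·0.743^2·0.257^1 = 0.425630
C(3,3)·0.743^3·0.257^0 = 0.410172
Sum = 0.8358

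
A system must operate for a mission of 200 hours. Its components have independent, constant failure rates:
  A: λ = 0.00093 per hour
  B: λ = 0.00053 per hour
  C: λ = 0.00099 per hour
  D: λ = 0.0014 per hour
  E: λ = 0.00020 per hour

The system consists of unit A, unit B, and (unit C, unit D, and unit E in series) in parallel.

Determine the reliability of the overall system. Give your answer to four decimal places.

R(A) = exp(−0.00093 × 200) = 0.830274
R(B) = exp(−0.00053 × 200) = 0.899425
R(C) = exp(−0.00099 × 200) = 0.820370
R(D) = exp(−0.0014 × 200) = 0.755784
R(E) = exp(−0.00020 × 200) = 0.960789
Series (C, D, and E): 0.820370 × 0.755784 × 0.960789 = 0.595711
Parallel (A, B, and [0.595711]): 1 − (1 − 0.830274)(1 − 0.899425)(1 − 0.595711) = 0.9931

0.9931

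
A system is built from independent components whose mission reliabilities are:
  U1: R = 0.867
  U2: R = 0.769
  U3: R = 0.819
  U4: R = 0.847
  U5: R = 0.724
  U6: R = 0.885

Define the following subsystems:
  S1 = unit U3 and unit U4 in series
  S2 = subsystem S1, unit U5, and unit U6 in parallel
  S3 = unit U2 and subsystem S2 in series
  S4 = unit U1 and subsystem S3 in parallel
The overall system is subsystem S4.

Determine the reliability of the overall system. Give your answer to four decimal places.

0.9683

Series (U3 and U4): 0.819000 × 0.847000 = 0.693693
Parallel ([0.693693], U5, and U6): 1 − (1 − 0.693693)(1 − 0.724000)(1 − 0.885000) = 0.990278
Series (U2 and [0.990278]): 0.769000 × 0.990278 = 0.761524
Parallel (U1 and [0.761524]): 1 − (1 − 0.867000)(1 − 0.761524) = 0.9683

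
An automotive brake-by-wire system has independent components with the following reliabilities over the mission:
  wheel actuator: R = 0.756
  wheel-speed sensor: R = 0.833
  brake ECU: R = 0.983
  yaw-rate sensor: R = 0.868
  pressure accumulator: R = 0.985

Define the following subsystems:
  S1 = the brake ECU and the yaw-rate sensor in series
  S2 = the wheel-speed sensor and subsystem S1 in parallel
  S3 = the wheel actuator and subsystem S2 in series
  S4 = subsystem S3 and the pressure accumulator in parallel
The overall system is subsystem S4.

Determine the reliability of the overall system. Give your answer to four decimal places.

0.9961

Series (brake ECU and yaw-rate sensor): 0.983000 × 0.868000 = 0.853244
Parallel (wheel-speed sensor and [0.853244]): 1 − (1 − 0.833000)(1 − 0.853244) = 0.975492
Series (wheel actuator and [0.975492]): 0.756000 × 0.975492 = 0.737472
Parallel ([0.737472] and pressure accumulator): 1 − (1 − 0.737472)(1 − 0.985000) = 0.9961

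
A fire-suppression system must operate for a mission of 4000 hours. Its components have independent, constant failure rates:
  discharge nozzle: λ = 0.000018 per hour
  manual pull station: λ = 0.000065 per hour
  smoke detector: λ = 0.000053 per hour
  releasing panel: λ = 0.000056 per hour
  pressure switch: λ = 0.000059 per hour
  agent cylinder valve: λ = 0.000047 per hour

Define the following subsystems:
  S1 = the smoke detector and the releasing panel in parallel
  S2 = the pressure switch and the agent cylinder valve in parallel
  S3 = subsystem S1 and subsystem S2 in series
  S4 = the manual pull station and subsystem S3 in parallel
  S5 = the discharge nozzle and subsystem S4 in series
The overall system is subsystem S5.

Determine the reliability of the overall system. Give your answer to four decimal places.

R(discharge nozzle) = exp(−0.000018 × 4000) = 0.930531
R(manual pull station) = exp(−0.000065 × 4000) = 0.771052
R(smoke detector) = exp(−0.000053 × 4000) = 0.808965
R(releasing panel) = exp(−0.000056 × 4000) = 0.799315
R(pressure switch) = exp(−0.000059 × 4000) = 0.789781
R(agent cylinder valve) = exp(−0.000047 × 4000) = 0.828615
Parallel (smoke detector and releasing panel): 1 − (1 − 0.808965)(1 − 0.799315) = 0.961662
Parallel (pressure switch and agent cylinder valve): 1 − (1 − 0.789781)(1 − 0.828615) = 0.963972
Series ([0.961662] and [0.963972]): 0.961662 × 0.963972 = 0.927015
Parallel (manual pull station and [0.927015]): 1 − (1 − 0.771052)(1 − 0.927015) = 0.983290
Series (discharge nozzle and [0.983290]): 0.930531 × 0.983290 = 0.9150

0.9150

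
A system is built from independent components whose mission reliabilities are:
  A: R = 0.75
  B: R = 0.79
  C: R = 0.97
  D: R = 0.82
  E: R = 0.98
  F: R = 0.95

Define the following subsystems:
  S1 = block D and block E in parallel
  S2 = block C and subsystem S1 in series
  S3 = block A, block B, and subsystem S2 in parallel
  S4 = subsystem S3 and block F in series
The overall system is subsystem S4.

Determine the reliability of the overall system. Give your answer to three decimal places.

Parallel (D and E): 1 − (1 − 0.82000)(1 − 0.98000) = 0.99640
Series (C and [0.99640]): 0.97000 × 0.99640 = 0.96651
Parallel (A, B, and [0.96651]): 1 − (1 − 0.75000)(1 − 0.79000)(1 − 0.96651) = 0.99824
Series ([0.99824] and F): 0.99824 × 0.95000 = 0.948

0.948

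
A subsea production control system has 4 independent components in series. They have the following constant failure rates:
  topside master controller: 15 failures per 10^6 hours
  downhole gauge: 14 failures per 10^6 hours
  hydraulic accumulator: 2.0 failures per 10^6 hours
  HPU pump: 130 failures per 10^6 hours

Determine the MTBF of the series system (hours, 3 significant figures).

6210

Series of exponential components: λ_sys = Σ λ_i
λ_sys = 0.000015 + 0.000014 + 0.0000020 + 0.00013 = 1.6100e-04 /h
MTBF = 1 / λ_sys = 6210 h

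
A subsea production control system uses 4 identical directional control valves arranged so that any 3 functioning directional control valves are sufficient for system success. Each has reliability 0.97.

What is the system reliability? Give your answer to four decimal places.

R = Σ_{i=3}^{4} C(4,i) p^i (1−p)^{4−i} with p = 0.97
C(4,3)·0.97^3·0.03^1 = 0.109521
C(4,4)·0.97^4·0.03^0 = 0.885293
Sum = 0.9948

0.9948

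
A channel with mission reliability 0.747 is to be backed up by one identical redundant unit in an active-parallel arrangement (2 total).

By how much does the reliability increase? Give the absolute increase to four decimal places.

R_before = 0.747
R_after = 1 − (1 − 0.747)^2 = 0.9360
ΔR = 0.9360 − 0.747 = 0.1890

0.1890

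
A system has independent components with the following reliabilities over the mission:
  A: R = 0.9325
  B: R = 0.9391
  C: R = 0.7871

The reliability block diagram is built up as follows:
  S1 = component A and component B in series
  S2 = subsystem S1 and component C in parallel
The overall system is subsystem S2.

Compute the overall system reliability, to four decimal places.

0.9735

Series (A and B): 0.932500 × 0.939100 = 0.875711
Parallel ([0.875711] and C): 1 − (1 − 0.875711)(1 − 0.787100) = 0.9735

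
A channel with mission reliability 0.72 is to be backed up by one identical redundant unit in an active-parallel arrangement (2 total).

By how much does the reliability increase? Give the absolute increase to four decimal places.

0.2016

R_before = 0.72
R_after = 1 − (1 − 0.72)^2 = 0.9216
ΔR = 0.9216 − 0.72 = 0.2016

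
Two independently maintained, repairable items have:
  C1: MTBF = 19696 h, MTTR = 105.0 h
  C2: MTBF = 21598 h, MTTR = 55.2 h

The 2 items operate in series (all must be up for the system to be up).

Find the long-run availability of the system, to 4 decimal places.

0.9922

A(C1) = MTBF/(MTBF+MTTR) = 19696/(19696+105.0) = 0.994697
A(C2) = MTBF/(MTBF+MTTR) = 21598/(21598+55.2) = 0.997451
Series availability: 0.994697 × 0.997451 = 0.9922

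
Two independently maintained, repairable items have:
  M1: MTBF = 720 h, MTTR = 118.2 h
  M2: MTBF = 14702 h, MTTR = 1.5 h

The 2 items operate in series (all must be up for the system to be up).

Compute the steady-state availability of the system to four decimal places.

0.8589

A(M1) = MTBF/(MTBF+MTTR) = 720/(720+118.2) = 0.858984
A(M2) = MTBF/(MTBF+MTTR) = 14702/(14702+1.5) = 0.999898
Series availability: 0.858984 × 0.999898 = 0.8589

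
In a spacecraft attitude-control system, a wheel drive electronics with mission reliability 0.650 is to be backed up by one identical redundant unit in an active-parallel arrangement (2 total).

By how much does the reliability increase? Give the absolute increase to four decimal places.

R_before = 0.650
R_after = 1 − (1 − 0.650)^2 = 0.8775
ΔR = 0.8775 − 0.650 = 0.2275

0.2275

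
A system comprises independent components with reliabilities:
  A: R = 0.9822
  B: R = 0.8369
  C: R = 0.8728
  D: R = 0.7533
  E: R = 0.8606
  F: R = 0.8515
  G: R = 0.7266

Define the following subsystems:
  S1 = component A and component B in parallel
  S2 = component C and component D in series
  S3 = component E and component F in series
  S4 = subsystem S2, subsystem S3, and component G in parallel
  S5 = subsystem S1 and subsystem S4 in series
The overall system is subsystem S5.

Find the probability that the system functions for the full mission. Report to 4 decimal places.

Parallel (A and B): 1 − (1 − 0.982200)(1 − 0.836900) = 0.997097
Series (C and D): 0.872800 × 0.753300 = 0.657480
Series (E and F): 0.860600 × 0.851500 = 0.732801
Parallel ([0.657480], [0.732801], and G): 1 − (1 − 0.657480)(1 − 0.732801)(1 − 0.726600) = 0.974978
Series ([0.997097] and [0.974978]): 0.997097 × 0.974978 = 0.9721

0.9721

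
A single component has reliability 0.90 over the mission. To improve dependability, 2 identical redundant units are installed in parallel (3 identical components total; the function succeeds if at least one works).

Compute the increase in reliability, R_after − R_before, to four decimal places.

R_before = 0.90
R_after = 1 − (1 − 0.90)^3 = 0.9990
ΔR = 0.9990 − 0.90 = 0.0990

0.0990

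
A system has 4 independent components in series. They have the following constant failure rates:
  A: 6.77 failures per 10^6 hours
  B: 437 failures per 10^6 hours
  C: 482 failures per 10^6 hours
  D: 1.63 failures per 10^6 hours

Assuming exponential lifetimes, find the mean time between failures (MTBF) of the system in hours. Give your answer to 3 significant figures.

1080

Series of exponential components: λ_sys = Σ λ_i
λ_sys = 0.00000677 + 0.000437 + 0.000482 + 0.00000163 = 9.2740e-04 /h
MTBF = 1 / λ_sys = 1080 h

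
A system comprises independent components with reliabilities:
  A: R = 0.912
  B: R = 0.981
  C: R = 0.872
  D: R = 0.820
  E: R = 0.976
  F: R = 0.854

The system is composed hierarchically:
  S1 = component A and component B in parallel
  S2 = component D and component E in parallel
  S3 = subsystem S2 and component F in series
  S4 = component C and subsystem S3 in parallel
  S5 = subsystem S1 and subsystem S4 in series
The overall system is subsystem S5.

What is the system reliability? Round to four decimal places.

Parallel (A and B): 1 − (1 − 0.912000)(1 − 0.981000) = 0.998328
Parallel (D and E): 1 − (1 − 0.820000)(1 − 0.976000) = 0.995680
Series ([0.995680] and F): 0.995680 × 0.854000 = 0.850311
Parallel (C and [0.850311]): 1 − (1 − 0.872000)(1 − 0.850311) = 0.980840
Series ([0.998328] and [0.980840]): 0.998328 × 0.980840 = 0.9792

0.9792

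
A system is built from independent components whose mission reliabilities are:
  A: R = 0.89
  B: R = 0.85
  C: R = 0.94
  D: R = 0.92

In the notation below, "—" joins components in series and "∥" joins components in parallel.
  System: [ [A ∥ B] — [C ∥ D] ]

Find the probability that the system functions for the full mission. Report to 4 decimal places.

Parallel (A and B): 1 − (1 − 0.890000)(1 − 0.850000) = 0.983500
Parallel (C and D): 1 − (1 − 0.940000)(1 − 0.920000) = 0.995200
Series ([0.983500] and [0.995200]): 0.983500 × 0.995200 = 0.9788

0.9788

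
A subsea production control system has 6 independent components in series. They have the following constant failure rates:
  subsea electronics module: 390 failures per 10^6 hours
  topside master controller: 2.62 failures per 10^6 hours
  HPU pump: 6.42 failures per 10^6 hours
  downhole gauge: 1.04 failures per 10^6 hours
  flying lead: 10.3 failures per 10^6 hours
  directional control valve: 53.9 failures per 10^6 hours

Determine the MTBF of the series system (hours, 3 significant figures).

Series of exponential components: λ_sys = Σ λ_i
λ_sys = 0.000390 + 0.00000262 + 0.00000642 + 0.00000104 + 0.0000103 + 0.0000539 = 4.6428e-04 /h
MTBF = 1 / λ_sys = 2150 h

2150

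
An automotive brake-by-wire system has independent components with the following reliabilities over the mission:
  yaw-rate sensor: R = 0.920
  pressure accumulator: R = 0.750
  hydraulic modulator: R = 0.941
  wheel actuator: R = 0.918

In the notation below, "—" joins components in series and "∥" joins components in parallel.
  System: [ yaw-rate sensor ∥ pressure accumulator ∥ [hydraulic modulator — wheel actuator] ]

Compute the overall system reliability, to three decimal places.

Series (hydraulic modulator and wheel actuator): 0.94100 × 0.91800 = 0.86384
Parallel (yaw-rate sensor, pressure accumulator, and [0.86384]): 1 − (1 − 0.92000)(1 − 0.75000)(1 − 0.86384) = 0.997

0.997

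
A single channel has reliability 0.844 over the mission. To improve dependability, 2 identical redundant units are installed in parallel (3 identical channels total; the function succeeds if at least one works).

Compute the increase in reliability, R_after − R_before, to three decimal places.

0.152

R_before = 0.844
R_after = 1 − (1 − 0.844)^3 = 0.996
ΔR = 0.996 − 0.844 = 0.152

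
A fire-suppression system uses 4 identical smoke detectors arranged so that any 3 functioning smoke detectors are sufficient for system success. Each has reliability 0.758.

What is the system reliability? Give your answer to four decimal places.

R = Σ_{i=3}^{4} C(4,i) p^i (1−p)^{4−i} with p = 0.758
C(4,3)·0.758^3·0.242^1 = 0.421583
C(4,4)·0.758^4·0.242^0 = 0.330124
Sum = 0.7517

0.7517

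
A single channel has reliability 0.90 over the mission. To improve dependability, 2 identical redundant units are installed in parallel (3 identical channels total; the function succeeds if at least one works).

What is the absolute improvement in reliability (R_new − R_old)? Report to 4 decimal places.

R_before = 0.90
R_after = 1 − (1 − 0.90)^3 = 0.9990
ΔR = 0.9990 − 0.90 = 0.0990

0.0990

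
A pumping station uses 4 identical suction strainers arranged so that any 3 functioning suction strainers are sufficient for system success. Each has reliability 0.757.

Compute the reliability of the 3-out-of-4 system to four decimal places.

R = Σ_{i=3}^{4} C(4,i) p^i (1−p)^{4−i} with p = 0.757
C(4,3)·0.757^3·0.243^1 = 0.421652
C(4,4)·0.757^4·0.243^0 = 0.328385
Sum = 0.7500

0.7500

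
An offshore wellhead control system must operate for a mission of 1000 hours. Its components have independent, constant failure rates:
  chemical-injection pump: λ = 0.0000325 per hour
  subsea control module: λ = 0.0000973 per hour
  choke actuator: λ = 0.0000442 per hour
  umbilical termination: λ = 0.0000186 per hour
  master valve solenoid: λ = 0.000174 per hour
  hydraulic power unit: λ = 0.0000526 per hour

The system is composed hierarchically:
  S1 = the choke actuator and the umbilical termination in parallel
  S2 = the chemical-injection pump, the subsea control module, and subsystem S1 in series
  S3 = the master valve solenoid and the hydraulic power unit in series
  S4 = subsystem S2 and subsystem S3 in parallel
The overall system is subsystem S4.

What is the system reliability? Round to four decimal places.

R(chemical-injection pump) = exp(−0.0000325 × 1000) = 0.968022
R(subsea control module) = exp(−0.0000973 × 1000) = 0.907284
R(choke actuator) = exp(−0.0000442 × 1000) = 0.956763
R(umbilical termination) = exp(−0.0000186 × 1000) = 0.981572
R(master valve solenoid) = exp(−0.000174 × 1000) = 0.840297
R(hydraulic power unit) = exp(−0.0000526 × 1000) = 0.948759
Parallel (choke actuator and umbilical termination): 1 − (1 − 0.956763)(1 − 0.981572) = 0.999203
Series (chemical-injection pump, subsea control module, and [0.999203]): 0.968022 × 0.907284 × 0.999203 = 0.877571
Series (master valve solenoid and hydraulic power unit): 0.840297 × 0.948759 = 0.797239
Parallel ([0.877571] and [0.797239]): 1 − (1 − 0.877571)(1 − 0.797239) = 0.9752

0.9752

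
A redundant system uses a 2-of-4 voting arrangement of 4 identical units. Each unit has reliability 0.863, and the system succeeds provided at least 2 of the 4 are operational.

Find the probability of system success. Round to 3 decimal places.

R = Σ_{i=2}^{4} C(4,i) p^i (1−p)^{4−i} with p = 0.863
C(4,2)·0.863^2·0.137^2 = 0.08387
C(4,3)·0.863^3·0.137^1 = 0.35222
C(4,4)·0.863^4·0.137^0 = 0.55468
Sum = 0.991

0.991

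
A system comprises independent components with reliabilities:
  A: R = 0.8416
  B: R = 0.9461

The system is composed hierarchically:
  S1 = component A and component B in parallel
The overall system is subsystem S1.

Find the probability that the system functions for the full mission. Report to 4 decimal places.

0.9915

Parallel (A and B): 1 − (1 − 0.841600)(1 − 0.946100) = 0.9915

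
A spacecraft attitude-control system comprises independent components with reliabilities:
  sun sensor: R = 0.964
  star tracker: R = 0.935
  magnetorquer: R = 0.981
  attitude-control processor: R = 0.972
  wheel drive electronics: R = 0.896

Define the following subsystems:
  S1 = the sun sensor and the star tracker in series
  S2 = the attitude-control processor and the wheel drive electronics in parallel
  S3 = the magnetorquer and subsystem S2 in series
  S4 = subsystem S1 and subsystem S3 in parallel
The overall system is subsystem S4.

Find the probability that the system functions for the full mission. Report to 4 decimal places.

Series (sun sensor and star tracker): 0.964000 × 0.935000 = 0.901340
Parallel (attitude-control processor and wheel drive electronics): 1 − (1 − 0.972000)(1 − 0.896000) = 0.997088
Series (magnetorquer and [0.997088]): 0.981000 × 0.997088 = 0.978143
Parallel ([0.901340] and [0.978143]): 1 − (1 − 0.901340)(1 − 0.978143) = 0.9978

0.9978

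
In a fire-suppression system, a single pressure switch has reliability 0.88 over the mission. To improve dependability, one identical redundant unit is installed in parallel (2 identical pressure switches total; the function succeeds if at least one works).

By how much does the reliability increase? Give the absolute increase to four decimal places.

0.1056

R_before = 0.88
R_after = 1 − (1 − 0.88)^2 = 0.9856
ΔR = 0.9856 − 0.88 = 0.1056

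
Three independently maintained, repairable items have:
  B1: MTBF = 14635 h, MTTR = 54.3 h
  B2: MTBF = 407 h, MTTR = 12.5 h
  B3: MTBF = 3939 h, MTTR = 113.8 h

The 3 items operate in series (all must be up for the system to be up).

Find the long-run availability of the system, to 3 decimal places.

A(B1) = MTBF/(MTBF+MTTR) = 14635/(14635+54.3) = 0.996303
A(B2) = MTBF/(MTBF+MTTR) = 407/(407+12.5) = 0.970203
A(B3) = MTBF/(MTBF+MTTR) = 3939/(3939+113.8) = 0.971921
Series availability: 0.996303 × 0.970203 × 0.971921 = 0.939

0.939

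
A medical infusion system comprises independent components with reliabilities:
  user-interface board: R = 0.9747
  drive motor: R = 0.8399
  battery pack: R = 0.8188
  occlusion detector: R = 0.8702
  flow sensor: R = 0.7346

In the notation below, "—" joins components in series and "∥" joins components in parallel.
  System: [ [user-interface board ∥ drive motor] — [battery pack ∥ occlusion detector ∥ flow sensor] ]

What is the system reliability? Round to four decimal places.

Parallel (user-interface board and drive motor): 1 − (1 − 0.974700)(1 − 0.839900) = 0.995949
Parallel (battery pack, occlusion detector, and flow sensor): 1 − (1 − 0.818800)(1 − 0.870200)(1 − 0.734600) = 0.993758
Series ([0.995949] and [0.993758]): 0.995949 × 0.993758 = 0.9897

0.9897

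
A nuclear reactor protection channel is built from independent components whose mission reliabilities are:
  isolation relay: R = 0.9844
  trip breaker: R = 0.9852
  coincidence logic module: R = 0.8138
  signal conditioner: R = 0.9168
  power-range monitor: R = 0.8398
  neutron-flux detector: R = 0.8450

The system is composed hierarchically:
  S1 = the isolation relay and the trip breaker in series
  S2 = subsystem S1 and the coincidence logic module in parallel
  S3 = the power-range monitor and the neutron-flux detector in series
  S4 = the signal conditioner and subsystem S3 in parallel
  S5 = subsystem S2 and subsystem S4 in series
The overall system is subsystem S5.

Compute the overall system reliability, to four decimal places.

Series (isolation relay and trip breaker): 0.984400 × 0.985200 = 0.969831
Parallel ([0.969831] and coincidence logic module): 1 − (1 − 0.969831)(1 − 0.813800) = 0.994383
Series (power-range monitor and neutron-flux detector): 0.839800 × 0.845000 = 0.709631
Parallel (signal conditioner and [0.709631]): 1 − (1 − 0.916800)(1 − 0.709631) = 0.975841
Series ([0.994383] and [0.975841]): 0.994383 × 0.975841 = 0.9704

0.9704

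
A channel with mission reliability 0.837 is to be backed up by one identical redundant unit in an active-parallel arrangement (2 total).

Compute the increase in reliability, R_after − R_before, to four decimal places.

R_before = 0.837
R_after = 1 − (1 − 0.837)^2 = 0.9734
ΔR = 0.9734 − 0.837 = 0.1364

0.1364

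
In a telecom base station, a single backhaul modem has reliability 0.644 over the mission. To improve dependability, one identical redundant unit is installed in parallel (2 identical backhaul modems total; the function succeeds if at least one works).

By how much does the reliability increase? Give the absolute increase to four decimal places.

0.2293

R_before = 0.644
R_after = 1 − (1 − 0.644)^2 = 0.8733
ΔR = 0.8733 − 0.644 = 0.2293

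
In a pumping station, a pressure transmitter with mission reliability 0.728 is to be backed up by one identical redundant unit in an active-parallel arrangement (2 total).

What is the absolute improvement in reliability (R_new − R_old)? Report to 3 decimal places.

R_before = 0.728
R_after = 1 − (1 − 0.728)^2 = 0.926
ΔR = 0.926 − 0.728 = 0.198

0.198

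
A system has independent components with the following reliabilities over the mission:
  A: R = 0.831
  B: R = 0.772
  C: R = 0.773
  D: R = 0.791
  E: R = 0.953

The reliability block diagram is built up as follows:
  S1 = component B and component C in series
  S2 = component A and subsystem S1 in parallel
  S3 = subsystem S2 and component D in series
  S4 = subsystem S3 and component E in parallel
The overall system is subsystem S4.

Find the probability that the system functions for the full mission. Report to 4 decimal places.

0.9876

Series (B and C): 0.772000 × 0.773000 = 0.596756
Parallel (A and [0.596756]): 1 − (1 − 0.831000)(1 − 0.596756) = 0.931852
Series ([0.931852] and D): 0.931852 × 0.791000 = 0.737095
Parallel ([0.737095] and E): 1 − (1 − 0.737095)(1 − 0.953000) = 0.9876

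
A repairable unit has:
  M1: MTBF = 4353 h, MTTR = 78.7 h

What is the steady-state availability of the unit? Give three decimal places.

A(M1) = MTBF/(MTBF+MTTR) = 4353/(4353+78.7) = 0.982

0.982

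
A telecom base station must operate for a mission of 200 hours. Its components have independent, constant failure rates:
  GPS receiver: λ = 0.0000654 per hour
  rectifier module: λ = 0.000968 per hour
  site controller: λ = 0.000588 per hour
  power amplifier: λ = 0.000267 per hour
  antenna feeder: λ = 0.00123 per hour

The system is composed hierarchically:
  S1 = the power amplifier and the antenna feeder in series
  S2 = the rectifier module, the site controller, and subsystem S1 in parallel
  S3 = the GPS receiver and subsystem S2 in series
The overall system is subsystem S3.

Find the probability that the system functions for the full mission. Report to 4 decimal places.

0.9820

R(GPS receiver) = exp(−0.0000654 × 200) = 0.987005
R(rectifier module) = exp(−0.000968 × 200) = 0.823987
R(site controller) = exp(−0.000588 × 200) = 0.889052
R(power amplifier) = exp(−0.000267 × 200) = 0.948001
R(antenna feeder) = exp(−0.00123 × 200) = 0.781922
Series (power amplifier and antenna feeder): 0.948001 × 0.781922 = 0.741263
Parallel (rectifier module, site controller, and [0.741263]): 1 − (1 − 0.823987)(1 − 0.889052)(1 − 0.741263) = 0.994947
Series (GPS receiver and [0.994947]): 0.987005 × 0.994947 = 0.9820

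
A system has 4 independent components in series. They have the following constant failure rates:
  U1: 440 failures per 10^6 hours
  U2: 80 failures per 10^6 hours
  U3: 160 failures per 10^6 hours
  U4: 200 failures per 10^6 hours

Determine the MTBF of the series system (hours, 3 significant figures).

Series of exponential components: λ_sys = Σ λ_i
λ_sys = 0.00044 + 0.000080 + 0.00016 + 0.00020 = 8.8000e-04 /h
MTBF = 1 / λ_sys = 1140 h

1140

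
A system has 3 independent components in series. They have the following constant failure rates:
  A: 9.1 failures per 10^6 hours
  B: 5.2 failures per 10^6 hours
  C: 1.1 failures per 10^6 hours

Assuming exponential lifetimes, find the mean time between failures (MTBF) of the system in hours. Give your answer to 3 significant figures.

Series of exponential components: λ_sys = Σ λ_i
λ_sys = 0.0000091 + 0.0000052 + 0.0000011 = 1.5400e-05 /h
MTBF = 1 / λ_sys = 64900 h

64900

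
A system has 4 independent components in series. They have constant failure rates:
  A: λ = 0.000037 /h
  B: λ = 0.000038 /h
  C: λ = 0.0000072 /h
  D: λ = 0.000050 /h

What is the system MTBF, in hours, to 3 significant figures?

7560

Series of exponential components: λ_sys = Σ λ_i
λ_sys = 0.000037 + 0.000038 + 0.0000072 + 0.000050 = 1.3220e-04 /h
MTBF = 1 / λ_sys = 7560 h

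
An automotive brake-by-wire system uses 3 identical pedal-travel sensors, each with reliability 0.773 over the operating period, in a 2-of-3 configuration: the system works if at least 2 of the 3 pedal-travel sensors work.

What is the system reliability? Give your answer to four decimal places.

R = Σ_{i=2}^{3} C(3,i) p^i (1−p)^{3−i} with p = 0.773
C(3,2)·0.773^2·0.227^1 = 0.406917
C(3,3)·0.773^3·0.227^0 = 0.461890
Sum = 0.8688

0.8688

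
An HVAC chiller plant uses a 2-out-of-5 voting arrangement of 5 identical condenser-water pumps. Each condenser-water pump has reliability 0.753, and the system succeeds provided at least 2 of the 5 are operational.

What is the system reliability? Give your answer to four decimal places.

R = Σ_{i=2}^{5} C(5,i) p^i (1−p)^{5−i} with p = 0.753
C(5,2)·0.753^2·0.247^3 = 0.085444
C(5,3)·0.753^3·0.247^2 = 0.260483
C(5,4)·0.753^4·0.247^1 = 0.397052
C(5,5)·0.753^5·0.247^0 = 0.242089
Sum = 0.9851

0.9851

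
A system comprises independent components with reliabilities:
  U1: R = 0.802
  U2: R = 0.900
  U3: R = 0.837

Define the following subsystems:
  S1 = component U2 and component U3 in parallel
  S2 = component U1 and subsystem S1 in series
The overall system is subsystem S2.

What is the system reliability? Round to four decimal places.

0.7889

Parallel (U2 and U3): 1 − (1 − 0.900000)(1 − 0.837000) = 0.983700
Series (U1 and [0.983700]): 0.802000 × 0.983700 = 0.7889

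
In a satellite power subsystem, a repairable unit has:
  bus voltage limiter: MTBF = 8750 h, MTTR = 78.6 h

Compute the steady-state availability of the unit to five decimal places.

0.99110

A(bus voltage limiter) = MTBF/(MTBF+MTTR) = 8750/(8750+78.6) = 0.99110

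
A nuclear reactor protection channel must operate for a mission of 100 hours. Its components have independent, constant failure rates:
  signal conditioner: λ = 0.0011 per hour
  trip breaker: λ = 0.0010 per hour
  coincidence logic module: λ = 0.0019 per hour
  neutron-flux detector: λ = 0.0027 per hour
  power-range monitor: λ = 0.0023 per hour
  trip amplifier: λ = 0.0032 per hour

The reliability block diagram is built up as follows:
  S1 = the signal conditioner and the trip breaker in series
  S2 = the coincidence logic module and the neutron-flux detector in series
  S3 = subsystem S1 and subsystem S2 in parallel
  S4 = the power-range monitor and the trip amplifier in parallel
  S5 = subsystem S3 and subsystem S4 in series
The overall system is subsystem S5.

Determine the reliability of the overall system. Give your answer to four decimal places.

0.8778

R(signal conditioner) = exp(−0.0011 × 100) = 0.895834
R(trip breaker) = exp(−0.0010 × 100) = 0.904837
R(coincidence logic module) = exp(−0.0019 × 100) = 0.826959
R(neutron-flux detector) = exp(−0.0027 × 100) = 0.763379
R(power-range monitor) = exp(−0.0023 × 100) = 0.794534
R(trip amplifier) = exp(−0.0032 × 100) = 0.726149
Series (signal conditioner and trip breaker): 0.895834 × 0.904837 = 0.810584
Series (coincidence logic module and neutron-flux detector): 0.826959 × 0.763379 = 0.631283
Parallel ([0.810584] and [0.631283]): 1 − (1 − 0.810584)(1 − 0.631283) = 0.930159
Parallel (power-range monitor and trip amplifier): 1 − (1 − 0.794534)(1 − 0.726149) = 0.943733
Series ([0.930159] and [0.943733]): 0.930159 × 0.943733 = 0.8778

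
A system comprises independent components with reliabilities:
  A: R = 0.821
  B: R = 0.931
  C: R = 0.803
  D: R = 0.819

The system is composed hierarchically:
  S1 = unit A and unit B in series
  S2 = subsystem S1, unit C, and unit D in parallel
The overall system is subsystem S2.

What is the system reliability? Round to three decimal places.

Series (A and B): 0.82100 × 0.93100 = 0.76435
Parallel ([0.76435], C, and D): 1 − (1 − 0.76435)(1 − 0.80300)(1 − 0.81900) = 0.992

0.992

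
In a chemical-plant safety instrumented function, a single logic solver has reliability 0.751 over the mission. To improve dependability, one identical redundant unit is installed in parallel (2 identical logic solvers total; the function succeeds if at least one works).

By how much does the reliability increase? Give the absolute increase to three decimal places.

R_before = 0.751
R_after = 1 − (1 − 0.751)^2 = 0.938
ΔR = 0.938 − 0.751 = 0.187

0.187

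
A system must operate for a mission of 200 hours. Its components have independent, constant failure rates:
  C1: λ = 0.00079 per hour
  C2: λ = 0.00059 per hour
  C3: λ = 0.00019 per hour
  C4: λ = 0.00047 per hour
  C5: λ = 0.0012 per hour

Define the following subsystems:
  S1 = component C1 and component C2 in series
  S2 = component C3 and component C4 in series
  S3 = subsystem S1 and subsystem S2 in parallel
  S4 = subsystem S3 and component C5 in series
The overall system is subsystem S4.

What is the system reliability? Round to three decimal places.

0.763

R(C1) = exp(−0.00079 × 200) = 0.85385
R(C2) = exp(−0.00059 × 200) = 0.88870
R(C3) = exp(−0.00019 × 200) = 0.96271
R(C4) = exp(−0.00047 × 200) = 0.91028
R(C5) = exp(−0.0012 × 200) = 0.78663
Series (C1 and C2): 0.85385 × 0.88870 = 0.75882
Series (C3 and C4): 0.96271 × 0.91028 = 0.87634
Parallel ([0.75882] and [0.87634]): 1 − (1 − 0.75882)(1 − 0.87634) = 0.97018
Series ([0.97018] and C5): 0.97018 × 0.78663 = 0.763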